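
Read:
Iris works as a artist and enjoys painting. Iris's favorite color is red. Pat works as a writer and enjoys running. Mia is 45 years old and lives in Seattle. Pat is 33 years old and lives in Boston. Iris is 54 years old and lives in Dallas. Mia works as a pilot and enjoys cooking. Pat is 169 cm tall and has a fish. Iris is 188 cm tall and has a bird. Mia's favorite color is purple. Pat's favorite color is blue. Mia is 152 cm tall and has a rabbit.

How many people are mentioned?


People: Mia, Iris, Pat. Count = 3

3


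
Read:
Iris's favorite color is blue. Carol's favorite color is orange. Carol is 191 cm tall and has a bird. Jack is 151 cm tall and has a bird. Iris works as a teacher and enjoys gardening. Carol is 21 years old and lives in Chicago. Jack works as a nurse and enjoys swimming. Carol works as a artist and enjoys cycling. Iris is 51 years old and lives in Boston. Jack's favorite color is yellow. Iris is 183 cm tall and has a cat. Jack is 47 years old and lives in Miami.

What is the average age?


Sum=119, n=3, avg=39.67

39.67


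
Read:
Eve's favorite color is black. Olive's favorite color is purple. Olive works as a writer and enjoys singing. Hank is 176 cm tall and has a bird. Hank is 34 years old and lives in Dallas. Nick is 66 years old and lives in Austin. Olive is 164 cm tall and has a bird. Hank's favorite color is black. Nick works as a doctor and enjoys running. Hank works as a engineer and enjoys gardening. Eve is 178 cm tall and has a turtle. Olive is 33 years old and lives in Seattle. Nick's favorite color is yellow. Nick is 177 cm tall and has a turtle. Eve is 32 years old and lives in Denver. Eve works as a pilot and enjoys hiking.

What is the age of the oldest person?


Oldest: Nick at 66

66


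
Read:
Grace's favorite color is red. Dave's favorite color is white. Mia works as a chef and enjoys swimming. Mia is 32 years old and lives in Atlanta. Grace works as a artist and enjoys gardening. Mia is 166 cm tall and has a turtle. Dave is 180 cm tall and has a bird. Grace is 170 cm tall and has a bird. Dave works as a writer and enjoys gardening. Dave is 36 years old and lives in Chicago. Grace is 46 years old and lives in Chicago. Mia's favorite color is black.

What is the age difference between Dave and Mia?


|36 - 32| = 4

4


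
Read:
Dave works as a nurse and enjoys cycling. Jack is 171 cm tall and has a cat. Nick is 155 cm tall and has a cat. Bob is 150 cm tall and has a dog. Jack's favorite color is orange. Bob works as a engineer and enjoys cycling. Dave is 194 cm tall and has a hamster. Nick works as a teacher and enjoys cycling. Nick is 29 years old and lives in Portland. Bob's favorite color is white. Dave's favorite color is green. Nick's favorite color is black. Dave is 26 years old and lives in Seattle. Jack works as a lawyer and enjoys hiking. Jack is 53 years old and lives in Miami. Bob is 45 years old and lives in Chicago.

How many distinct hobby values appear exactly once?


Unique hobby values: 1

1


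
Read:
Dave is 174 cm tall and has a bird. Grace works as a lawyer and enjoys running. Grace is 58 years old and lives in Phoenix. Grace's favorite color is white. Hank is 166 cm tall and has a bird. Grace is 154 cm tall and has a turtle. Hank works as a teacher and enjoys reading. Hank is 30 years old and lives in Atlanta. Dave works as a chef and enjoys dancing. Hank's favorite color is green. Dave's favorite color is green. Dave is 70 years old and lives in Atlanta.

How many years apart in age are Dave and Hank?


70 vs 30, diff = 40

40


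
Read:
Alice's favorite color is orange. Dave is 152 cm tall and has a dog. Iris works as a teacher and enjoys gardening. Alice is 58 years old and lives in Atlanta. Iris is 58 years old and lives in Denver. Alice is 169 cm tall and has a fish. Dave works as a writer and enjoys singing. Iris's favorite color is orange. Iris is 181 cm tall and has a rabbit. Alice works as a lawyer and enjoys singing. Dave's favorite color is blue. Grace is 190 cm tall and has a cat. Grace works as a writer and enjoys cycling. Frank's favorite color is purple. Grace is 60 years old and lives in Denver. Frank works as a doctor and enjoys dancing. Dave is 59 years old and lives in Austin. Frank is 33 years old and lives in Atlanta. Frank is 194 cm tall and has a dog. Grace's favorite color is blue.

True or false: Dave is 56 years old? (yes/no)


Dave is actually 59. no

no


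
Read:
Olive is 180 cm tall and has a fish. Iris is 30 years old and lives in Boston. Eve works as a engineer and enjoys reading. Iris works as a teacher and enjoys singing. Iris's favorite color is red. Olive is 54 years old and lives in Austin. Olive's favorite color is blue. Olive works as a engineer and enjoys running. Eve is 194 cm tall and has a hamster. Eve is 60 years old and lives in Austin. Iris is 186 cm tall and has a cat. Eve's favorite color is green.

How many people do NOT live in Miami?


Not in Miami: 3

3


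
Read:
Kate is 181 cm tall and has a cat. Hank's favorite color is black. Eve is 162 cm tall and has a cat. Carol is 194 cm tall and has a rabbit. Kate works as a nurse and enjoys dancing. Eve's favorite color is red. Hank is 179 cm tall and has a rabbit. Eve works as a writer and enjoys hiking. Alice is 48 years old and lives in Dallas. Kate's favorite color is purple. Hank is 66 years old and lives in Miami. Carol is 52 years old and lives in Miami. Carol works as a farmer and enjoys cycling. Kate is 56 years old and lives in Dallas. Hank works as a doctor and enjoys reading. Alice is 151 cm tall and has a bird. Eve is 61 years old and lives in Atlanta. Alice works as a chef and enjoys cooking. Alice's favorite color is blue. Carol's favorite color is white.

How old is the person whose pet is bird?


Person with pet=bird is Alice, age 48

48


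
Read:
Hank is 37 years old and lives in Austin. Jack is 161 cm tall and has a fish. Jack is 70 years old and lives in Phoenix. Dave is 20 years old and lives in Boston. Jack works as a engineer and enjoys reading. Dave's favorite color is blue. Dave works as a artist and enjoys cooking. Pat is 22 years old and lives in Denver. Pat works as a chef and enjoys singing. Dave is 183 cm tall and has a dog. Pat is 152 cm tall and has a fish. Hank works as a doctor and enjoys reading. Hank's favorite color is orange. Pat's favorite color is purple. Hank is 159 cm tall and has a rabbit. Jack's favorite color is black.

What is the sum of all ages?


70+22+20+37 = 149

149


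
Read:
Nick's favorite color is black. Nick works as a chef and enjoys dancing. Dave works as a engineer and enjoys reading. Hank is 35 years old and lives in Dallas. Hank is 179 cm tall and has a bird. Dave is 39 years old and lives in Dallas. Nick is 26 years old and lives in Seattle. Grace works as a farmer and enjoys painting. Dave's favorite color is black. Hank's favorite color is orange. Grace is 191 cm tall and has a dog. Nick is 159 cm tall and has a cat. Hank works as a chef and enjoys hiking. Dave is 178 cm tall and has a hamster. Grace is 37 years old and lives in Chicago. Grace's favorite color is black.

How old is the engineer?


The engineer is Dave, age 39

39


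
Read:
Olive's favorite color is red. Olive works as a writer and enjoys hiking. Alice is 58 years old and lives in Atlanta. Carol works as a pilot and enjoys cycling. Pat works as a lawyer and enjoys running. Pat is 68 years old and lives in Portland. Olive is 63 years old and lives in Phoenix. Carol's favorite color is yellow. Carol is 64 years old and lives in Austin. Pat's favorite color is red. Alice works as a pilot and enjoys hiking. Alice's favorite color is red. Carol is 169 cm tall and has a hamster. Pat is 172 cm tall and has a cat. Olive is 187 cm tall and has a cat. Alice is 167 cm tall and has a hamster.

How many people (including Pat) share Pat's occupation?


Pat is a lawyer. Count = 1

1


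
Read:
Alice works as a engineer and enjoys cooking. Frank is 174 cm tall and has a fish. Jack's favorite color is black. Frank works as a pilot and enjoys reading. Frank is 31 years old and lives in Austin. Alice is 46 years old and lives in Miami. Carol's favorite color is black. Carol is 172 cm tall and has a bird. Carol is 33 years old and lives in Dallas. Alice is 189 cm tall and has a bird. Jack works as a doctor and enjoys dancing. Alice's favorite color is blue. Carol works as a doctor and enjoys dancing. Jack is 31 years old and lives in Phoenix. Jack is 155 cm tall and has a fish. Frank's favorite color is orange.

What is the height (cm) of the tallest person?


Tallest: Alice at 189 cm

189


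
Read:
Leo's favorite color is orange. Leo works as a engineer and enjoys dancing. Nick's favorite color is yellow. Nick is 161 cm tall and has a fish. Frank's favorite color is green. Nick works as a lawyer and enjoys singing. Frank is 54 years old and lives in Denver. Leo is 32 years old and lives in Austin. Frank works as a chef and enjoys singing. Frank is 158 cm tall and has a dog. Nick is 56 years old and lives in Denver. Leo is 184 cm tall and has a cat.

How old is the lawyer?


The lawyer is Nick, age 56

56


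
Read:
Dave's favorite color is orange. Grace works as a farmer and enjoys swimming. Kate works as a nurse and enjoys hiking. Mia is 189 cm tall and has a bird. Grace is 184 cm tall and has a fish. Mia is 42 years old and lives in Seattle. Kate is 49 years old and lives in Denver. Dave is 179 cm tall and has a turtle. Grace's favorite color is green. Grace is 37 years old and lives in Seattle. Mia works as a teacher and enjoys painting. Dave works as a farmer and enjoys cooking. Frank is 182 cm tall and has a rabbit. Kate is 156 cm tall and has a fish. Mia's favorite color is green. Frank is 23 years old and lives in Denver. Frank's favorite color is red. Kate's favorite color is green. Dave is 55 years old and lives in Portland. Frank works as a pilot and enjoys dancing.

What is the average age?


Sum=206, n=5, avg=41.2

41.2


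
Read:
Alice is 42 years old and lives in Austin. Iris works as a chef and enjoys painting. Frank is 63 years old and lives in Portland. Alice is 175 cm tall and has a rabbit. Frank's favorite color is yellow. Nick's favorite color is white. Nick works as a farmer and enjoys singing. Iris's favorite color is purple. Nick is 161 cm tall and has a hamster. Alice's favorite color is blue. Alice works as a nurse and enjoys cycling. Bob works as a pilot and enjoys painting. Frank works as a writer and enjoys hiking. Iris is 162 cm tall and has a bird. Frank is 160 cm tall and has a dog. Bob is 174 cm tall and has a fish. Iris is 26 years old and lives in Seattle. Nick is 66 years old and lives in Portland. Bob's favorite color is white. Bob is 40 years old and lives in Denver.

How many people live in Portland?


Count in Portland: 2

2


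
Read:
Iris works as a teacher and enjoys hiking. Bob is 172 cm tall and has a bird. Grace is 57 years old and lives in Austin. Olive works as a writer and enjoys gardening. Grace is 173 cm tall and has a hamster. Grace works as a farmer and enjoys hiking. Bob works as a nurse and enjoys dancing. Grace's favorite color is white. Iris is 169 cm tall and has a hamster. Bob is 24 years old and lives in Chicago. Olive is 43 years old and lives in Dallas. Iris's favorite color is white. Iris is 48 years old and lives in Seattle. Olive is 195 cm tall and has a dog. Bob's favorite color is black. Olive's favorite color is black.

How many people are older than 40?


Filter: 3

3


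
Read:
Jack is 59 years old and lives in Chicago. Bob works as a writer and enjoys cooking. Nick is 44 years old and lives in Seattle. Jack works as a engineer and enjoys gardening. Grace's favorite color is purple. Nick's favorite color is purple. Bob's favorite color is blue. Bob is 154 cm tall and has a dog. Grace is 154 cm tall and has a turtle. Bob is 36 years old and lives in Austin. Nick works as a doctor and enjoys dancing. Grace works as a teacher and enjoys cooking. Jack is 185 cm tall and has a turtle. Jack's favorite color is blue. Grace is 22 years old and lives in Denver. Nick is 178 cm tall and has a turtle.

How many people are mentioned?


People: Grace, Bob, Nick, Jack. Count = 4

4


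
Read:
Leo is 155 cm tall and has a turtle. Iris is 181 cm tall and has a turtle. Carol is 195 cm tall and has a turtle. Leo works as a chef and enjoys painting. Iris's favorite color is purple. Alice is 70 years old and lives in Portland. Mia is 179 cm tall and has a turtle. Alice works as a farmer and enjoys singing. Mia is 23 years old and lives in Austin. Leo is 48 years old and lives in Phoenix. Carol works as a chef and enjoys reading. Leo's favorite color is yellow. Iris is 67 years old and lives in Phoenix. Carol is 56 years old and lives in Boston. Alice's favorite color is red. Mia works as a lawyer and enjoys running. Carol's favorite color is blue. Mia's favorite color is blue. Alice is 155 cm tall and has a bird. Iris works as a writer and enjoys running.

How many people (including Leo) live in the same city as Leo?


Leo lives in Phoenix. Count = 2

2


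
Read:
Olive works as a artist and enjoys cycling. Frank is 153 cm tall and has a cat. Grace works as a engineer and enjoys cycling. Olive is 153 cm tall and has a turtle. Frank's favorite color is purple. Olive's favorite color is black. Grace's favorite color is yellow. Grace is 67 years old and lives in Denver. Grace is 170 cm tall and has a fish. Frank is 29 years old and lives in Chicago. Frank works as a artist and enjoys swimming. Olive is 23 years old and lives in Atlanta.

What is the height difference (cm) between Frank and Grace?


|153 - 170| = 17

17


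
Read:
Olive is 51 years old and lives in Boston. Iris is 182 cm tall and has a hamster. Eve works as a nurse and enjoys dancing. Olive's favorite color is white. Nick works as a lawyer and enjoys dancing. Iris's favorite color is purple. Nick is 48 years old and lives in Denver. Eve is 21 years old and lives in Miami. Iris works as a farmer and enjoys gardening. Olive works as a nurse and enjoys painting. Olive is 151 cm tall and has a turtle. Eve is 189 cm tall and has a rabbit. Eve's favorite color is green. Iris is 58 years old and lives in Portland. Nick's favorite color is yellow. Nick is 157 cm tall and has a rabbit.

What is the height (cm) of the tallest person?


Tallest: Eve at 189 cm

189


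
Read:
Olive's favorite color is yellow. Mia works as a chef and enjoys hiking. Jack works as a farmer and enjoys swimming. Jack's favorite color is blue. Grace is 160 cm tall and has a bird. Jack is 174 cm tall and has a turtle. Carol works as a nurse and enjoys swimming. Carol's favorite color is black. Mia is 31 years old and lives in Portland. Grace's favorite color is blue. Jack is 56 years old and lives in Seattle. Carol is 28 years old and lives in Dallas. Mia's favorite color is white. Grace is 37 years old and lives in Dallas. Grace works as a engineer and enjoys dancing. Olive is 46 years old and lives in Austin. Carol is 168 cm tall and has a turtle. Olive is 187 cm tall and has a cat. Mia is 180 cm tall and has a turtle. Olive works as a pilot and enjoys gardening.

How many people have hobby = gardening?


Count: 1

1


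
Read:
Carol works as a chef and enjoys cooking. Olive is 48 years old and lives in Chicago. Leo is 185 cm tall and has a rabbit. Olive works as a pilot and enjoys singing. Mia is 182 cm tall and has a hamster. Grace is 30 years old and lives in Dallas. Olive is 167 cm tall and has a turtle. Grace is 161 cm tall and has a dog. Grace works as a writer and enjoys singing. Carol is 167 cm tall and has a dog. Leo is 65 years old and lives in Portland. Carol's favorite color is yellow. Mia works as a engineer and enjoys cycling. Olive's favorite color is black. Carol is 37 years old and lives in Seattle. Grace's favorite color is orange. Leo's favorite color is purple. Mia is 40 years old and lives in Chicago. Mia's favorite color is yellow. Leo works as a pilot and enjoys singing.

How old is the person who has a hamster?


Person with hamster is Mia, age 40

40


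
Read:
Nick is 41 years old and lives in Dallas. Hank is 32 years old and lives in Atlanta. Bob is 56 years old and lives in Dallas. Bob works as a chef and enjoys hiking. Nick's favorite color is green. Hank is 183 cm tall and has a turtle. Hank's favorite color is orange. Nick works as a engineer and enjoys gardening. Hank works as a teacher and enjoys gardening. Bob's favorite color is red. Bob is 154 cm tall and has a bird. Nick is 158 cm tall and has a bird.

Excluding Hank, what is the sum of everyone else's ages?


Sum (excluding Hank): 97

97


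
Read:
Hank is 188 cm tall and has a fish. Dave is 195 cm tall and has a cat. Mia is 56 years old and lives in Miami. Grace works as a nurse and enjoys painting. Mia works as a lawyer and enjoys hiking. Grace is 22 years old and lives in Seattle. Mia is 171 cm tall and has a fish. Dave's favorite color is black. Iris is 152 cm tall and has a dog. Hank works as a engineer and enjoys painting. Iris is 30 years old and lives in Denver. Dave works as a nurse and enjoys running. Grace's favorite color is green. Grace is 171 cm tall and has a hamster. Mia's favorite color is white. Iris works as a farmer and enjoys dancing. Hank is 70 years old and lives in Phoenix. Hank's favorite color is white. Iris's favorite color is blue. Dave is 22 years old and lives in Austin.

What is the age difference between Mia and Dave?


|56 - 22| = 34

34


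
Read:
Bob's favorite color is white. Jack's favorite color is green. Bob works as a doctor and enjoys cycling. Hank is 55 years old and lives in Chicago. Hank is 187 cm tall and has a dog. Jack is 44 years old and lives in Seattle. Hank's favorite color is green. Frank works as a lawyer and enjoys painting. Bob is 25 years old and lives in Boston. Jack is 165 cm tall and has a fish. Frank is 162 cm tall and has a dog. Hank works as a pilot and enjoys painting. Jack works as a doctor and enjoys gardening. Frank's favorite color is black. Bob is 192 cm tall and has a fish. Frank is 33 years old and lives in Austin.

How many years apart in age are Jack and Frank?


44 vs 33, diff = 11

11


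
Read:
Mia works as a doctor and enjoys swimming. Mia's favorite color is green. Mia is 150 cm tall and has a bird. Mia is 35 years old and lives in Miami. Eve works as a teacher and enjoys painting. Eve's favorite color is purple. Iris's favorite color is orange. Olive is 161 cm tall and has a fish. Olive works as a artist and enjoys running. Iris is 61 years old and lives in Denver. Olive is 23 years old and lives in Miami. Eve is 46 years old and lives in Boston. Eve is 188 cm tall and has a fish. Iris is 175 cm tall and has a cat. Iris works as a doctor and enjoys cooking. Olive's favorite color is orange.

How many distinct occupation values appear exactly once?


Unique occupation values: 2

2


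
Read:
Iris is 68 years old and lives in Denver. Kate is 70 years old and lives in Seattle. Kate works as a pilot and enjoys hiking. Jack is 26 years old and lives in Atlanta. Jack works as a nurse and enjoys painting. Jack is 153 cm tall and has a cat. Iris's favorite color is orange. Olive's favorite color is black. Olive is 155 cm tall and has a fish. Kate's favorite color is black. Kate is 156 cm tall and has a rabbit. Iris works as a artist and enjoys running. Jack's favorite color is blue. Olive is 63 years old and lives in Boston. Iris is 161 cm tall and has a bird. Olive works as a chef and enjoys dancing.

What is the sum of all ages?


63+68+70+26 = 227

227


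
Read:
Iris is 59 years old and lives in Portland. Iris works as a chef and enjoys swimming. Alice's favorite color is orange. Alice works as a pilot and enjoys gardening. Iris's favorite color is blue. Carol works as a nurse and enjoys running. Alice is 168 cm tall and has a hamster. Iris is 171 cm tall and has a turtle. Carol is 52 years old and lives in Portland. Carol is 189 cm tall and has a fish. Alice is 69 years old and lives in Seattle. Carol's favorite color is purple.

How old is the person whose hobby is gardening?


Person with hobby=gardening is Alice, age 69

69


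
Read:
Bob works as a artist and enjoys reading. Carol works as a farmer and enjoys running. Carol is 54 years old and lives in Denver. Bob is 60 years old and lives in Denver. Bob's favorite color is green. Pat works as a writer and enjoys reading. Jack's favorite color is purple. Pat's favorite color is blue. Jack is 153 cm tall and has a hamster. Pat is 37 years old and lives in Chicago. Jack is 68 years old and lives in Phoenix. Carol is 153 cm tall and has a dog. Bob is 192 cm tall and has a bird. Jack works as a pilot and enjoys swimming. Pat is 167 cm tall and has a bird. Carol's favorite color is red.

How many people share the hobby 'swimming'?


Count: 1

1


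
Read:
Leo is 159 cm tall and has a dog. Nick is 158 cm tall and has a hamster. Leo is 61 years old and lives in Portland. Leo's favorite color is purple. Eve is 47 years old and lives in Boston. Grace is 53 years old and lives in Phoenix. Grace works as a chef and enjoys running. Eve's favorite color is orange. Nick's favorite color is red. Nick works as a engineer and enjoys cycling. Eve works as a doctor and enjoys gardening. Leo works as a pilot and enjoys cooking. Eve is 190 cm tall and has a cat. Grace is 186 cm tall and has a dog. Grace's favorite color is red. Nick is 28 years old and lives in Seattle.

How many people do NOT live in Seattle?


Not in Seattle: 3

3


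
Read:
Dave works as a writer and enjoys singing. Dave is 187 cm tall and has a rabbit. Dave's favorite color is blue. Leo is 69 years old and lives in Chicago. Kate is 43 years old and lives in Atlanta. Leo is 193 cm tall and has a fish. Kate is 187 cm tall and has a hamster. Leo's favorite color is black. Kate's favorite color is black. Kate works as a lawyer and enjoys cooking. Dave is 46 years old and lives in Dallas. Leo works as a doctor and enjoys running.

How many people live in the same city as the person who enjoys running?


Person with hobby running is Leo, city Chicago. Count = 1

1


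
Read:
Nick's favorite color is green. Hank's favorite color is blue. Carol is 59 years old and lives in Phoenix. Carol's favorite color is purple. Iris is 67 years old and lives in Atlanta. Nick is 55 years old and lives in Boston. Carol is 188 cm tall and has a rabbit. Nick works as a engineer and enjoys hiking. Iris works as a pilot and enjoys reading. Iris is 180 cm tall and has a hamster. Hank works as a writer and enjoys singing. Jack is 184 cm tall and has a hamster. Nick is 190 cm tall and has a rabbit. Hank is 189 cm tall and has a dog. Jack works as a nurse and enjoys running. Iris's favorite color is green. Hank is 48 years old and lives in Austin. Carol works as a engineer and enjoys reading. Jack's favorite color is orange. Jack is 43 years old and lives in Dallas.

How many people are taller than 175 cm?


Taller than 175: 5

5


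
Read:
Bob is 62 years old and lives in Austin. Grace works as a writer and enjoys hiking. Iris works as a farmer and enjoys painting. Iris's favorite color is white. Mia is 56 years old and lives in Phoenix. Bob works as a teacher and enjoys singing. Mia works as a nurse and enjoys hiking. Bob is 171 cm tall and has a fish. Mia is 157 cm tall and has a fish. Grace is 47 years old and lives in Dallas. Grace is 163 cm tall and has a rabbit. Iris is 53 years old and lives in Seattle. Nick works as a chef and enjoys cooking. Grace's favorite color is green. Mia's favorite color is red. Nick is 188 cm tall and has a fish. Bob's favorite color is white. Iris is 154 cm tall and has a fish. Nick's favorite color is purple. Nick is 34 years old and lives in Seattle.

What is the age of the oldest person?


Oldest: Bob at 62

62


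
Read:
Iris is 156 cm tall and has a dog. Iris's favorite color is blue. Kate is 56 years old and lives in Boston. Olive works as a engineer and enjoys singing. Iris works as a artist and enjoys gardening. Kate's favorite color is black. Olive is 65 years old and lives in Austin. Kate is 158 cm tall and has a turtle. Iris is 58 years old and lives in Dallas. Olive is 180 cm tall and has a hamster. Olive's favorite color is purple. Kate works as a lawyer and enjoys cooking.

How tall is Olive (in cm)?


Olive is 180 cm tall

180


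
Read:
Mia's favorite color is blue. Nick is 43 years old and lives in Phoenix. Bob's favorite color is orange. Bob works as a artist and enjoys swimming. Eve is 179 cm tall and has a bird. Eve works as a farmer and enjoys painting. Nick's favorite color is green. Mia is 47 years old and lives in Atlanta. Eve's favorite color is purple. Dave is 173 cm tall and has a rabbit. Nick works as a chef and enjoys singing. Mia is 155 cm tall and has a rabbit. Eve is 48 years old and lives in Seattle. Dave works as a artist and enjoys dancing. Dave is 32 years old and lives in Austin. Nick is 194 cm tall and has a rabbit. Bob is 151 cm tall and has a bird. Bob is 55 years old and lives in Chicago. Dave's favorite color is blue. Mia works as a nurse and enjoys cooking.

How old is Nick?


Nick is 43 years old

43


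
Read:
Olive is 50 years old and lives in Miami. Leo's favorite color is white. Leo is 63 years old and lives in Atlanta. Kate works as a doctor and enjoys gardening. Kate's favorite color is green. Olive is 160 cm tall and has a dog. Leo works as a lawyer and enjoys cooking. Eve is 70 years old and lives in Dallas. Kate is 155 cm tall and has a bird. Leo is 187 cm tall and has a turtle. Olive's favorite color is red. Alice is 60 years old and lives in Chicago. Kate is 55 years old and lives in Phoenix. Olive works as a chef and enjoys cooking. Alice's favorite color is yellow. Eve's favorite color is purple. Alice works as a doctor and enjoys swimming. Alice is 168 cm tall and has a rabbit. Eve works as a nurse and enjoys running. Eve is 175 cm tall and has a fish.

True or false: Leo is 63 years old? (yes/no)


Leo is actually 63. yes

yes


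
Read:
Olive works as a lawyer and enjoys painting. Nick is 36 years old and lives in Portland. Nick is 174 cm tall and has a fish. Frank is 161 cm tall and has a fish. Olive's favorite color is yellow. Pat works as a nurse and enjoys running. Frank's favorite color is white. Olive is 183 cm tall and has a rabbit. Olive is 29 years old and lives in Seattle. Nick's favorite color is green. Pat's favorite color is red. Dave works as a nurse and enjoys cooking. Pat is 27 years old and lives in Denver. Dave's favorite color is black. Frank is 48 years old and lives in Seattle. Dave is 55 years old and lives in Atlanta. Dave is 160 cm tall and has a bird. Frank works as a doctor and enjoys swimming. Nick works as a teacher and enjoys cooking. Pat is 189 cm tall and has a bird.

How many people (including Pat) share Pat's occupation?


Pat is a nurse. Count = 2

2


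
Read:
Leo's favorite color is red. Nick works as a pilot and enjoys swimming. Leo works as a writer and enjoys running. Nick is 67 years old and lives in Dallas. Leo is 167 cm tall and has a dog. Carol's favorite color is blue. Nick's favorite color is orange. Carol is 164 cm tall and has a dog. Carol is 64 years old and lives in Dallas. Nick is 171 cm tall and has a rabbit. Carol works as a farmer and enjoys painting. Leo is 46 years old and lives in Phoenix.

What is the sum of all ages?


46+64+67 = 177

177


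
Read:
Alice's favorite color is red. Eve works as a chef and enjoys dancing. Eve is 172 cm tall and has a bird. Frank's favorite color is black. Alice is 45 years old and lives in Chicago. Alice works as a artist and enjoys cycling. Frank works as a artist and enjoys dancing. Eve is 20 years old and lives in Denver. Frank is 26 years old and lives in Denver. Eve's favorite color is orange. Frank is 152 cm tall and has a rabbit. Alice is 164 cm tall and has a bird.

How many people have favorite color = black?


Count: 1

1


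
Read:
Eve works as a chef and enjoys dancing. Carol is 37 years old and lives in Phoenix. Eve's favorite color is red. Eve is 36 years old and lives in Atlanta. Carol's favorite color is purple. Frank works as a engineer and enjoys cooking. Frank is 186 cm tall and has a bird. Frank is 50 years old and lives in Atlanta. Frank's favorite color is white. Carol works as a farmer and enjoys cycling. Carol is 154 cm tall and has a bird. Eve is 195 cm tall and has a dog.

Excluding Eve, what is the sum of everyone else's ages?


Sum (excluding Eve): 87

87


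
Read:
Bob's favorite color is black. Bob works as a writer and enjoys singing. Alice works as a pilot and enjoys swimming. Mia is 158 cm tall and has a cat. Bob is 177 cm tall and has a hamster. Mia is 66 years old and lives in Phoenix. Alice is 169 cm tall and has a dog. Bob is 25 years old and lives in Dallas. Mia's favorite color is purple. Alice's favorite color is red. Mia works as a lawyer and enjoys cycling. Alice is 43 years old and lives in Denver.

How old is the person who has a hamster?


Person with hamster is Bob, age 25

25


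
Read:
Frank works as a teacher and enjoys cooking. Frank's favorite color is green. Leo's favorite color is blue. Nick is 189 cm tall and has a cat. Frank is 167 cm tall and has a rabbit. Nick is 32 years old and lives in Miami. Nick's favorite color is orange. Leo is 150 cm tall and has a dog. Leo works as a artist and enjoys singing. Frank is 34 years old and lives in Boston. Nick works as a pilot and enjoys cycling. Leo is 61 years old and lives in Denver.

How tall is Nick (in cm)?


Nick is 189 cm tall

189


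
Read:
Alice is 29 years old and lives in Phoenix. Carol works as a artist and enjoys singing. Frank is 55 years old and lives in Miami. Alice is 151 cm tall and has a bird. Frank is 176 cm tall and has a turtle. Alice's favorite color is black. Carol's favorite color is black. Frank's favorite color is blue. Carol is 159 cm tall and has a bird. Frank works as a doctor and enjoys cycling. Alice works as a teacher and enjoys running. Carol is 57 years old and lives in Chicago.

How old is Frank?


Frank is 55 years old

55


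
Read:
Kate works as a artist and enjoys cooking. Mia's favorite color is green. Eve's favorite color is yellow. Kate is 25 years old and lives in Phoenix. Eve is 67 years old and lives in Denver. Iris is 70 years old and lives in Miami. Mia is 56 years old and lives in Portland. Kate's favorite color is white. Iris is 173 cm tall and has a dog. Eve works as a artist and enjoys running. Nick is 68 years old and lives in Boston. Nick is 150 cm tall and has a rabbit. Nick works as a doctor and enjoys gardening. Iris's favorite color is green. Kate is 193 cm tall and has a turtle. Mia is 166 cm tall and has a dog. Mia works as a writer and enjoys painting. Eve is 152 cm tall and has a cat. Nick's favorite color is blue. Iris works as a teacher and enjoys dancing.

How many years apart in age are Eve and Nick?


67 vs 68, diff = 1

1


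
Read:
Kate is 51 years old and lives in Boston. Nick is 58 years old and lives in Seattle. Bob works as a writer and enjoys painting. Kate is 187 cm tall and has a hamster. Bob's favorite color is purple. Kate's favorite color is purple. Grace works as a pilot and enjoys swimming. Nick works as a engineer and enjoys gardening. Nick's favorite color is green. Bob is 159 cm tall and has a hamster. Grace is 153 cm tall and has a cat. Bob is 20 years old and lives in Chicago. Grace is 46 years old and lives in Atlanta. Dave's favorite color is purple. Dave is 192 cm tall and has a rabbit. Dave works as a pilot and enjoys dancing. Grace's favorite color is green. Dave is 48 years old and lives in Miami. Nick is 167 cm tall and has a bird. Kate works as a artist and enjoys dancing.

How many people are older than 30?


Filter: 4

4


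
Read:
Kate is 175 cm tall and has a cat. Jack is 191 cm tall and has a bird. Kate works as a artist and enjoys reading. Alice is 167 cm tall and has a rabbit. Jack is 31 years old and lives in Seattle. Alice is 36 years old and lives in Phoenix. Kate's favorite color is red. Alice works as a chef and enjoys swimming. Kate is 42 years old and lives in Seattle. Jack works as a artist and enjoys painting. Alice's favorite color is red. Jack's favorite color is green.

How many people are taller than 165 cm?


Taller than 165: 3

3


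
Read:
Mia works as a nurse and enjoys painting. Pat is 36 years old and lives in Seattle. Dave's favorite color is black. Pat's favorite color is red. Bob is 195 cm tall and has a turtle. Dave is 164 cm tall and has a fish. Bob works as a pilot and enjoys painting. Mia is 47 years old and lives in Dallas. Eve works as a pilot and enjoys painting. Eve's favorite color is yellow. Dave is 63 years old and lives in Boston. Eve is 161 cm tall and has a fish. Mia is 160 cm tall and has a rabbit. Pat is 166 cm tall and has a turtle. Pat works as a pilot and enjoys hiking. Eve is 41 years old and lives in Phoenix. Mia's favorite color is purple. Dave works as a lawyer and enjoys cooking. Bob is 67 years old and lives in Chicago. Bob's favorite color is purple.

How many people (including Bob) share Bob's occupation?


Bob is a pilot. Count = 3

3


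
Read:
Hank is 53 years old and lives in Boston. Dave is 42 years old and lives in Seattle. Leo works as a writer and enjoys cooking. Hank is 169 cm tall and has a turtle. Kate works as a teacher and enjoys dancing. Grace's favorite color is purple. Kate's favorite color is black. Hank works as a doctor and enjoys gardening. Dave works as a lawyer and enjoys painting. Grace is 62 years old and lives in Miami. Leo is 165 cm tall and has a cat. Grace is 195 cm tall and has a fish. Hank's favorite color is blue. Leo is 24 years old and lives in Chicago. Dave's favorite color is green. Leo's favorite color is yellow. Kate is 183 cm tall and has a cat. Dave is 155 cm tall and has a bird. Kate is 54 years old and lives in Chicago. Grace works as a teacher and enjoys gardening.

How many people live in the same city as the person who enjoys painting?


Person with hobby painting is Dave, city Seattle. Count = 1

1


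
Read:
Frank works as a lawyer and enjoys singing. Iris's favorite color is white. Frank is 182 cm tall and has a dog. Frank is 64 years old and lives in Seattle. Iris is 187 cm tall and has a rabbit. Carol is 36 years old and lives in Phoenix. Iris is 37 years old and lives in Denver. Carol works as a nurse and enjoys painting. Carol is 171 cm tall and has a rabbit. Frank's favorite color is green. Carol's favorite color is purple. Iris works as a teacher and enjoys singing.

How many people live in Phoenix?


Count in Phoenix: 1

1


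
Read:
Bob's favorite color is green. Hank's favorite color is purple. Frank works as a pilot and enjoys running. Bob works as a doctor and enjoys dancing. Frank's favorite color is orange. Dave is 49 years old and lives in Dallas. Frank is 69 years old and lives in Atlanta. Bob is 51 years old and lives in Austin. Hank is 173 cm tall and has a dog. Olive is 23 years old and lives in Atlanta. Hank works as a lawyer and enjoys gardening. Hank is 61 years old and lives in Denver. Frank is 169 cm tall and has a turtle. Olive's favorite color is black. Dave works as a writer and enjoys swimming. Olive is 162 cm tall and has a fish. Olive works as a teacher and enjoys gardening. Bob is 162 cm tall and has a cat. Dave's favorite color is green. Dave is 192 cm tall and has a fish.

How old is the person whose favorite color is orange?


Person with favorite color=orange is Frank, age 69

69


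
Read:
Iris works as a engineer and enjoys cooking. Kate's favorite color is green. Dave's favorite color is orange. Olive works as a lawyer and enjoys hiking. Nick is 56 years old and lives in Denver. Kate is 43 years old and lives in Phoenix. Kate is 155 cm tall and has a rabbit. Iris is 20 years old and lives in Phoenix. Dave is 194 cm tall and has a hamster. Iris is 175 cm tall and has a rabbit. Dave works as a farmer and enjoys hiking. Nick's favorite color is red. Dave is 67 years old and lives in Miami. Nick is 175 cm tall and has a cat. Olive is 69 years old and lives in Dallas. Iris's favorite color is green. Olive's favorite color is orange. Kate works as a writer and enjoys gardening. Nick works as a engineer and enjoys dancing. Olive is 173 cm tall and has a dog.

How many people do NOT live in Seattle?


Not in Seattle: 5

5


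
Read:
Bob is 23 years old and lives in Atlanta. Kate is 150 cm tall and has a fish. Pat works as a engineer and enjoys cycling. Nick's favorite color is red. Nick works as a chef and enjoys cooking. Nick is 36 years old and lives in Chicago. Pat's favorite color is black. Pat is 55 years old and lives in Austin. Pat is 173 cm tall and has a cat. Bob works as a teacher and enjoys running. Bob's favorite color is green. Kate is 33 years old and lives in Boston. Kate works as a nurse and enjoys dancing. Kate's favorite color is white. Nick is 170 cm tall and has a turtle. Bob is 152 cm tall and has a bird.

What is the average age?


Sum=147, n=4, avg=36.75

36.75


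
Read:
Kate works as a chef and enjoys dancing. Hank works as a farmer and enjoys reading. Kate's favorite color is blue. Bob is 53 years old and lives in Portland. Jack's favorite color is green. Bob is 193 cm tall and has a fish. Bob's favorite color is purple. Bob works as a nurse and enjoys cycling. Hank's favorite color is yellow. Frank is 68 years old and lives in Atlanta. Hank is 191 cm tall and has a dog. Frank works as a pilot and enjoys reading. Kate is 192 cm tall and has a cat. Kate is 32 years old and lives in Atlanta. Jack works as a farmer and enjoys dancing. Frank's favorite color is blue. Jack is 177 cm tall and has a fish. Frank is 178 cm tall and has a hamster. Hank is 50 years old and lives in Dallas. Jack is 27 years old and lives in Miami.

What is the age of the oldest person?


Oldest: Frank at 68

68


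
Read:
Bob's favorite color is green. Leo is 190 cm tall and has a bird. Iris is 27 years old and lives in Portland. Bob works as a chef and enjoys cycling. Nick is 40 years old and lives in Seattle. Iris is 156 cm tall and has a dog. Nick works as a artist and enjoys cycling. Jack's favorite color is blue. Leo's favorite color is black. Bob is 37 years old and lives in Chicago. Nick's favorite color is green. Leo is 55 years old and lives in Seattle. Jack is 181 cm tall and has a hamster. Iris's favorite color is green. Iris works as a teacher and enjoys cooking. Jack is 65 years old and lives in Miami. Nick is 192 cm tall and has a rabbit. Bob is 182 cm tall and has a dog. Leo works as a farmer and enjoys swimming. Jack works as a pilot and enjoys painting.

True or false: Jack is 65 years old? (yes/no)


Jack is actually 65. yes

yes


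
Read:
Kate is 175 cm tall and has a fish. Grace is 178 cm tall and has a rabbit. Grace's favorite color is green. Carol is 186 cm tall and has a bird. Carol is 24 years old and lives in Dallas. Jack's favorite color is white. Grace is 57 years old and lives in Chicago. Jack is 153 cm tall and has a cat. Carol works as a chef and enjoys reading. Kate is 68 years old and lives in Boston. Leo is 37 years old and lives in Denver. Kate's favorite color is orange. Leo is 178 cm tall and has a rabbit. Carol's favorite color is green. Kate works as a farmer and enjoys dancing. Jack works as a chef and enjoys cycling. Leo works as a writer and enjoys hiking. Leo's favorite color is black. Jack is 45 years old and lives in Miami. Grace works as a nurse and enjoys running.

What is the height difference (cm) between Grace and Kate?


|178 - 175| = 3

3


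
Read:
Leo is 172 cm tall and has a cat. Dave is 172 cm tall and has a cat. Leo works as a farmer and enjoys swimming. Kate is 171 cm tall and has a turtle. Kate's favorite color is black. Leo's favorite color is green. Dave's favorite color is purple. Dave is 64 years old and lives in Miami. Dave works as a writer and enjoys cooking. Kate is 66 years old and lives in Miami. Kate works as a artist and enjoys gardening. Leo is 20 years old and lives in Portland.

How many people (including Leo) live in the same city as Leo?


Leo lives in Portland. Count = 1

1
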